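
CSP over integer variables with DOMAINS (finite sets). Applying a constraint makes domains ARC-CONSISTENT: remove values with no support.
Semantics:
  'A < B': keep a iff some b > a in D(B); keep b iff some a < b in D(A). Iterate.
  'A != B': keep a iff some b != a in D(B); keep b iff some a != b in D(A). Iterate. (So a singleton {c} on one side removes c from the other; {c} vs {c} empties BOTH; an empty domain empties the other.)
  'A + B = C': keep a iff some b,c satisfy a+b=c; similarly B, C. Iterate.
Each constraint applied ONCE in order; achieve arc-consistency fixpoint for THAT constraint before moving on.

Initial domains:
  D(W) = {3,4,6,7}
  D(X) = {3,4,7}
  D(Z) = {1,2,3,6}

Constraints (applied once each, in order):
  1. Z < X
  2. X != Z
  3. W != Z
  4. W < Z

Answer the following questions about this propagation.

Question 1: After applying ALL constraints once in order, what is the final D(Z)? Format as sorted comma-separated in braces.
Answer: {6}

Derivation:
Constraint 1 (Z < X) on D(Z)={1,2,3,6} D(X)={3,4,7}: no change
Constraint 2 (X != Z) on D(X)={3,4,7} D(Z)={1,2,3,6}: no change
Constraint 3 (W != Z) on D(W)={3,4,6,7} D(Z)={1,2,3,6}: no change
Constraint 4 (W < Z) on D(W)={3,4,6,7} D(Z)={1,2,3,6}: W {3,4,6,7}->{3,4}; Z {1,2,3,6}->{6}
So after all 4 constraints: D(Z) = {6}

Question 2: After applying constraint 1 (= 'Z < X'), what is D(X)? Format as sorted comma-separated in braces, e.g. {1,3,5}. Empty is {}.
Answer: {3,4,7}

Derivation:
Constraint 1 (Z < X) on D(Z)={1,2,3,6} D(X)={3,4,7}: no change
So after constraint 1: D(X) = {3,4,7}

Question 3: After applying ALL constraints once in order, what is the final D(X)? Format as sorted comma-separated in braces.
Constraint 1 (Z < X) on D(Z)={1,2,3,6} D(X)={3,4,7}: no change
Constraint 2 (X != Z) on D(X)={3,4,7} D(Z)={1,2,3,6}: no change
Constraint 3 (W != Z) on D(W)={3,4,6,7} D(Z)={1,2,3,6}: no change
Constraint 4 (W < Z) on D(W)={3,4,6,7} D(Z)={1,2,3,6}: W {3,4,6,7}->{3,4}; Z {1,2,3,6}->{6}
So after all 4 constraints: D(X) = {3,4,7}

Answer: {3,4,7}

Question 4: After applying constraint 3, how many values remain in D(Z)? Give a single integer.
Answer: 4

Derivation:
Constraint 1 (Z < X) on D(Z)={1,2,3,6} D(X)={3,4,7}: no change
Constraint 2 (X != Z) on D(X)={3,4,7} D(Z)={1,2,3,6}: no change
Constraint 3 (W != Z) on D(W)={3,4,6,7} D(Z)={1,2,3,6}: no change
So after constraint 3: D(Z)={1,2,3,6}, size = 4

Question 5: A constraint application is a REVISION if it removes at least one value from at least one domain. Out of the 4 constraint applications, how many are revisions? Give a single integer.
Answer: 1

Derivation:
Constraint 1 (Z < X) on D(Z)={1,2,3,6} D(X)={3,4,7}: no change => not a revision
Constraint 2 (X != Z) on D(X)={3,4,7} D(Z)={1,2,3,6}: no change => not a revision
Constraint 3 (W != Z) on D(W)={3,4,6,7} D(Z)={1,2,3,6}: no change => not a revision
Constraint 4 (W < Z) on D(W)={3,4,6,7} D(Z)={1,2,3,6}: W {3,4,6,7}->{3,4}; Z {1,2,3,6}->{6} => REVISION
Total revisions = 1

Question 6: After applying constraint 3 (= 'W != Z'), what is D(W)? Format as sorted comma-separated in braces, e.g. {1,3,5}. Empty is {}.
Answer: {3,4,6,7}

Derivation:
Constraint 1 (Z < X) on D(Z)={1,2,3,6} D(X)={3,4,7}: no change
Constraint 2 (X != Z) on D(X)={3,4,7} D(Z)={1,2,3,6}: no change
Constraint 3 (W != Z) on D(W)={3,4,6,7} D(Z)={1,2,3,6}: no change
So after constraint 3: D(W) = {3,4,6,7}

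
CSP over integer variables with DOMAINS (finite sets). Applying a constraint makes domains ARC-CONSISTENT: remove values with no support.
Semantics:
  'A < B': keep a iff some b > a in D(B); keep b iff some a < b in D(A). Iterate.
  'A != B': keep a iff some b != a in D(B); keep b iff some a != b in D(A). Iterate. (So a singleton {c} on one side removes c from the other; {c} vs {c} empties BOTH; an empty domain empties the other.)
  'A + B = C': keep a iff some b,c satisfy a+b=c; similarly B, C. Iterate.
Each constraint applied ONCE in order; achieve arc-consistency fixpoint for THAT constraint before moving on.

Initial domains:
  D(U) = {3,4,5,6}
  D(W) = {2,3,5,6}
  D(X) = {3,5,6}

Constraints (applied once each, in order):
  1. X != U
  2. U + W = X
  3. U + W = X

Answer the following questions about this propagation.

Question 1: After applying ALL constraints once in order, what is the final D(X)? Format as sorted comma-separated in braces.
Answer: {5,6}

Derivation:
Constraint 1 (X != U) on D(X)={3,5,6} D(U)={3,4,5,6}: no change
Constraint 2 (U + W = X) on D(U)={3,4,5,6} D(W)={2,3,5,6} D(X)={3,5,6}: U {3,4,5,6}->{3,4}; W {2,3,5,6}->{2,3}; X {3,5,6}->{5,6}
Constraint 3 (U + W = X) on D(U)={3,4} D(W)={2,3} D(X)={5,6}: no change
So after all 3 constraints: D(X) = {5,6}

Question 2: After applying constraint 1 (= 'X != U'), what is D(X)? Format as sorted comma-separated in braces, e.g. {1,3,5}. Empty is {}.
Answer: {3,5,6}

Derivation:
Constraint 1 (X != U) on D(X)={3,5,6} D(U)={3,4,5,6}: no change
So after constraint 1: D(X) = {3,5,6}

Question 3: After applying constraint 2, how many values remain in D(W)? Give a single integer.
Constraint 1 (X != U) on D(X)={3,5,6} D(U)={3,4,5,6}: no change
Constraint 2 (U + W = X) on D(U)={3,4,5,6} D(W)={2,3,5,6} D(X)={3,5,6}: U {3,4,5,6}->{3,4}; W {2,3,5,6}->{2,3}; X {3,5,6}->{5,6}
So after constraint 2: D(W)={2,3}, size = 2

Answer: 2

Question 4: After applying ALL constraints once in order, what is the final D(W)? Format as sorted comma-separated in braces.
Answer: {2,3}

Derivation:
Constraint 1 (X != U) on D(X)={3,5,6} D(U)={3,4,5,6}: no change
Constraint 2 (U + W = X) on D(U)={3,4,5,6} D(W)={2,3,5,6} D(X)={3,5,6}: U {3,4,5,6}->{3,4}; W {2,3,5,6}->{2,3}; X {3,5,6}->{5,6}
Constraint 3 (U + W = X) on D(U)={3,4} D(W)={2,3} D(X)={5,6}: no change
So after all 3 constraints: D(W) = {2,3}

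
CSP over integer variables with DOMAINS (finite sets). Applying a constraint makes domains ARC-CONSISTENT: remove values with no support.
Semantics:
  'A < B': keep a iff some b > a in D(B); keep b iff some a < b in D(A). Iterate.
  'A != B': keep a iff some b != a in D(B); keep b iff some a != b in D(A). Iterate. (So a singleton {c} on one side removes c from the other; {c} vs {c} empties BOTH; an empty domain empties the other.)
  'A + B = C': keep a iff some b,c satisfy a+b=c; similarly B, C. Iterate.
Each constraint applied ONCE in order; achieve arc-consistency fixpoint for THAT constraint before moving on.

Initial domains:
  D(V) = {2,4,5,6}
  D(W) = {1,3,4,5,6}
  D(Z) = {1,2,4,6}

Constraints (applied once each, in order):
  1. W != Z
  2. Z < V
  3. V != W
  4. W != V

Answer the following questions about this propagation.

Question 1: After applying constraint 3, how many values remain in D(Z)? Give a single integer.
Constraint 1 (W != Z) on D(W)={1,3,4,5,6} D(Z)={1,2,4,6}: no change
Constraint 2 (Z < V) on D(Z)={1,2,4,6} D(V)={2,4,5,6}: Z {1,2,4,6}->{1,2,4}
Constraint 3 (V != W) on D(V)={2,4,5,6} D(W)={1,3,4,5,6}: no change
So after constraint 3: D(Z)={1,2,4}, size = 3

Answer: 3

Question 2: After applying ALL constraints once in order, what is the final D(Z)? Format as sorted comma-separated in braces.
Constraint 1 (W != Z) on D(W)={1,3,4,5,6} D(Z)={1,2,4,6}: no change
Constraint 2 (Z < V) on D(Z)={1,2,4,6} D(V)={2,4,5,6}: Z {1,2,4,6}->{1,2,4}
Constraint 3 (V != W) on D(V)={2,4,5,6} D(W)={1,3,4,5,6}: no change
Constraint 4 (W != V) on D(W)={1,3,4,5,6} D(V)={2,4,5,6}: no change
So after all 4 constraints: D(Z) = {1,2,4}

Answer: {1,2,4}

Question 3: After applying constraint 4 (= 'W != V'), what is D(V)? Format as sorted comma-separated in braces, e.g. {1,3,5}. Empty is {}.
Constraint 1 (W != Z) on D(W)={1,3,4,5,6} D(Z)={1,2,4,6}: no change
Constraint 2 (Z < V) on D(Z)={1,2,4,6} D(V)={2,4,5,6}: Z {1,2,4,6}->{1,2,4}
Constraint 3 (V != W) on D(V)={2,4,5,6} D(W)={1,3,4,5,6}: no change
Constraint 4 (W != V) on D(W)={1,3,4,5,6} D(V)={2,4,5,6}: no change
So after constraint 4: D(V) = {2,4,5,6}

Answer: {2,4,5,6}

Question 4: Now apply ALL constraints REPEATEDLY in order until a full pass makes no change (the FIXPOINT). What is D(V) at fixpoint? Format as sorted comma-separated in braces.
pass 0 (initial): D(V)={2,4,5,6}
pass 1: Z {1,2,4,6}->{1,2,4}
pass 2: no change
Fixpoint after 2 passes: D(V) = {2,4,5,6}

Answer: {2,4,5,6}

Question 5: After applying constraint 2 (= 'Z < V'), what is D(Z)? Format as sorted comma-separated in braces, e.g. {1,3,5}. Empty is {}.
Answer: {1,2,4}

Derivation:
Constraint 1 (W != Z) on D(W)={1,3,4,5,6} D(Z)={1,2,4,6}: no change
Constraint 2 (Z < V) on D(Z)={1,2,4,6} D(V)={2,4,5,6}: Z {1,2,4,6}->{1,2,4}
So after constraint 2: D(Z) = {1,2,4}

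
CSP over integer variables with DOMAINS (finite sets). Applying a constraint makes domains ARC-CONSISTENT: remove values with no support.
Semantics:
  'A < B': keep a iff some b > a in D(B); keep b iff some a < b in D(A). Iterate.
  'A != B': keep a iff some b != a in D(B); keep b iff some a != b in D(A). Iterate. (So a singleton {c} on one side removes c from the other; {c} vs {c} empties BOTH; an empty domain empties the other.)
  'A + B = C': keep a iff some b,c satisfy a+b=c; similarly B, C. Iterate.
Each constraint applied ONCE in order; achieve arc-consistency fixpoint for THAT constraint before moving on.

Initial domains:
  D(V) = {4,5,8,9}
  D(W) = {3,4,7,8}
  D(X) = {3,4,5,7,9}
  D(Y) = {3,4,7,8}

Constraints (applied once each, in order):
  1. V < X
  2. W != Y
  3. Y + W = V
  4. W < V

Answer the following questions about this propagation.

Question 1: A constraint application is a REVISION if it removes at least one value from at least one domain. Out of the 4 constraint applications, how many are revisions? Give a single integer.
Answer: 2

Derivation:
Constraint 1 (V < X) on D(V)={4,5,8,9} D(X)={3,4,5,7,9}: V {4,5,8,9}->{4,5,8}; X {3,4,5,7,9}->{5,7,9} => REVISION
Constraint 2 (W != Y) on D(W)={3,4,7,8} D(Y)={3,4,7,8}: no change => not a revision
Constraint 3 (Y + W = V) on D(Y)={3,4,7,8} D(W)={3,4,7,8} D(V)={4,5,8}: Y {3,4,7,8}->{4}; W {3,4,7,8}->{4}; V {4,5,8}->{8} => REVISION
Constraint 4 (W < V) on D(W)={4} D(V)={8}: no change => not a revision
Total revisions = 2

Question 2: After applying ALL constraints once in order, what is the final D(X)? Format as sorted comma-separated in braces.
Constraint 1 (V < X) on D(V)={4,5,8,9} D(X)={3,4,5,7,9}: V {4,5,8,9}->{4,5,8}; X {3,4,5,7,9}->{5,7,9}
Constraint 2 (W != Y) on D(W)={3,4,7,8} D(Y)={3,4,7,8}: no change
Constraint 3 (Y + W = V) on D(Y)={3,4,7,8} D(W)={3,4,7,8} D(V)={4,5,8}: Y {3,4,7,8}->{4}; W {3,4,7,8}->{4}; V {4,5,8}->{8}
Constraint 4 (W < V) on D(W)={4} D(V)={8}: no change
So after all 4 constraints: D(X) = {5,7,9}

Answer: {5,7,9}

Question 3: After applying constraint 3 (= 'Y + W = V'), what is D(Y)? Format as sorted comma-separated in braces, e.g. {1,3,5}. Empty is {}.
Constraint 1 (V < X) on D(V)={4,5,8,9} D(X)={3,4,5,7,9}: V {4,5,8,9}->{4,5,8}; X {3,4,5,7,9}->{5,7,9}
Constraint 2 (W != Y) on D(W)={3,4,7,8} D(Y)={3,4,7,8}: no change
Constraint 3 (Y + W = V) on D(Y)={3,4,7,8} D(W)={3,4,7,8} D(V)={4,5,8}: Y {3,4,7,8}->{4}; W {3,4,7,8}->{4}; V {4,5,8}->{8}
So after constraint 3: D(Y) = {4}

Answer: {4}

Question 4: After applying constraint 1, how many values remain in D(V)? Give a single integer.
Constraint 1 (V < X) on D(V)={4,5,8,9} D(X)={3,4,5,7,9}: V {4,5,8,9}->{4,5,8}; X {3,4,5,7,9}->{5,7,9}
So after constraint 1: D(V)={4,5,8}, size = 3

Answer: 3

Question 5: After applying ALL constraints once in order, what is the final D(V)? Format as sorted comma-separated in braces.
Constraint 1 (V < X) on D(V)={4,5,8,9} D(X)={3,4,5,7,9}: V {4,5,8,9}->{4,5,8}; X {3,4,5,7,9}->{5,7,9}
Constraint 2 (W != Y) on D(W)={3,4,7,8} D(Y)={3,4,7,8}: no change
Constraint 3 (Y + W = V) on D(Y)={3,4,7,8} D(W)={3,4,7,8} D(V)={4,5,8}: Y {3,4,7,8}->{4}; W {3,4,7,8}->{4}; V {4,5,8}->{8}
Constraint 4 (W < V) on D(W)={4} D(V)={8}: no change
So after all 4 constraints: D(V) = {8}

Answer: {8}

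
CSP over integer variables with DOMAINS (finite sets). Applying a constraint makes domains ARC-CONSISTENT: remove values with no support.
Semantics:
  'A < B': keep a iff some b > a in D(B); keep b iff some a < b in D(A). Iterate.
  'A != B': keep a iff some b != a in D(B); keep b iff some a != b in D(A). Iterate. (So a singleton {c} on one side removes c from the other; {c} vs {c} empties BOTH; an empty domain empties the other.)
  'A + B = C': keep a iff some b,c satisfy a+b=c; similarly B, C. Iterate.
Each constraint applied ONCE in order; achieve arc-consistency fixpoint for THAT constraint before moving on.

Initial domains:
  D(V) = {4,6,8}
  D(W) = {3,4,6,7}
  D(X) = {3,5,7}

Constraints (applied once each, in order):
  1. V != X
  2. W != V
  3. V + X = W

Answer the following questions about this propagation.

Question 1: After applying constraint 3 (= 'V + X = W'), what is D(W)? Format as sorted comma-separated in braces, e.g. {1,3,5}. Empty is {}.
Constraint 1 (V != X) on D(V)={4,6,8} D(X)={3,5,7}: no change
Constraint 2 (W != V) on D(W)={3,4,6,7} D(V)={4,6,8}: no change
Constraint 3 (V + X = W) on D(V)={4,6,8} D(X)={3,5,7} D(W)={3,4,6,7}: V {4,6,8}->{4}; X {3,5,7}->{3}; W {3,4,6,7}->{7}
So after constraint 3: D(W) = {7}

Answer: {7}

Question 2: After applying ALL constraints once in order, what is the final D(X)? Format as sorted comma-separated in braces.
Constraint 1 (V != X) on D(V)={4,6,8} D(X)={3,5,7}: no change
Constraint 2 (W != V) on D(W)={3,4,6,7} D(V)={4,6,8}: no change
Constraint 3 (V + X = W) on D(V)={4,6,8} D(X)={3,5,7} D(W)={3,4,6,7}: V {4,6,8}->{4}; X {3,5,7}->{3}; W {3,4,6,7}->{7}
So after all 3 constraints: D(X) = {3}

Answer: {3}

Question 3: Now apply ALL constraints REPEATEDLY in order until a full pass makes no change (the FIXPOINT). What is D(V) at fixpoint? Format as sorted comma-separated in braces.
pass 0 (initial): D(V)={4,6,8}
pass 1: V {4,6,8}->{4}; W {3,4,6,7}->{7}; X {3,5,7}->{3}
pass 2: no change
Fixpoint after 2 passes: D(V) = {4}

Answer: {4}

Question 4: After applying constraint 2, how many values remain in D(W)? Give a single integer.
Constraint 1 (V != X) on D(V)={4,6,8} D(X)={3,5,7}: no change
Constraint 2 (W != V) on D(W)={3,4,6,7} D(V)={4,6,8}: no change
So after constraint 2: D(W)={3,4,6,7}, size = 4

Answer: 4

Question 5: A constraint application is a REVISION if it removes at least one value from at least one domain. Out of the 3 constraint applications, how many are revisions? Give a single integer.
Answer: 1

Derivation:
Constraint 1 (V != X) on D(V)={4,6,8} D(X)={3,5,7}: no change => not a revision
Constraint 2 (W != V) on D(W)={3,4,6,7} D(V)={4,6,8}: no change => not a revision
Constraint 3 (V + X = W) on D(V)={4,6,8} D(X)={3,5,7} D(W)={3,4,6,7}: V {4,6,8}->{4}; X {3,5,7}->{3}; W {3,4,6,7}->{7} => REVISION
Total revisions = 1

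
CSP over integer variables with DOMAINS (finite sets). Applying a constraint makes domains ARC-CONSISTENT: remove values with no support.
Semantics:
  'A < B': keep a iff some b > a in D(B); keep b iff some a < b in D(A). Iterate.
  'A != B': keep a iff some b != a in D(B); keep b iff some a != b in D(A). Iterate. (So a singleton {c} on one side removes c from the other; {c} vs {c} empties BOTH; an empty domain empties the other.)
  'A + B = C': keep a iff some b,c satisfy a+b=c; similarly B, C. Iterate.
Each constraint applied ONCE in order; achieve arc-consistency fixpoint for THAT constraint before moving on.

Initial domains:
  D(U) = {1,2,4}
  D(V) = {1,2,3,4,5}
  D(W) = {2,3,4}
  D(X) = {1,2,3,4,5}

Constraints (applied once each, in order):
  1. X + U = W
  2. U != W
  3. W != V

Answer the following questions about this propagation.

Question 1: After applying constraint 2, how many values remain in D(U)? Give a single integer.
Constraint 1 (X + U = W) on D(X)={1,2,3,4,5} D(U)={1,2,4} D(W)={2,3,4}: X {1,2,3,4,5}->{1,2,3}; U {1,2,4}->{1,2}
Constraint 2 (U != W) on D(U)={1,2} D(W)={2,3,4}: no change
So after constraint 2: D(U)={1,2}, size = 2

Answer: 2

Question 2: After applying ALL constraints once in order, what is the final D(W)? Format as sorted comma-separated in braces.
Answer: {2,3,4}

Derivation:
Constraint 1 (X + U = W) on D(X)={1,2,3,4,5} D(U)={1,2,4} D(W)={2,3,4}: X {1,2,3,4,5}->{1,2,3}; U {1,2,4}->{1,2}
Constraint 2 (U != W) on D(U)={1,2} D(W)={2,3,4}: no change
Constraint 3 (W != V) on D(W)={2,3,4} D(V)={1,2,3,4,5}: no change
So after all 3 constraints: D(W) = {2,3,4}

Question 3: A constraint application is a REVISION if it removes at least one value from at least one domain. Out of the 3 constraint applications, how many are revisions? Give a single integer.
Constraint 1 (X + U = W) on D(X)={1,2,3,4,5} D(U)={1,2,4} D(W)={2,3,4}: X {1,2,3,4,5}->{1,2,3}; U {1,2,4}->{1,2} => REVISION
Constraint 2 (U != W) on D(U)={1,2} D(W)={2,3,4}: no change => not a revision
Constraint 3 (W != V) on D(W)={2,3,4} D(V)={1,2,3,4,5}: no change => not a revision
Total revisions = 1

Answer: 1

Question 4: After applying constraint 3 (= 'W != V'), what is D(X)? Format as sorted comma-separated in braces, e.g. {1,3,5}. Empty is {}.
Answer: {1,2,3}

Derivation:
Constraint 1 (X + U = W) on D(X)={1,2,3,4,5} D(U)={1,2,4} D(W)={2,3,4}: X {1,2,3,4,5}->{1,2,3}; U {1,2,4}->{1,2}
Constraint 2 (U != W) on D(U)={1,2} D(W)={2,3,4}: no change
Constraint 3 (W != V) on D(W)={2,3,4} D(V)={1,2,3,4,5}: no change
So after constraint 3: D(X) = {1,2,3}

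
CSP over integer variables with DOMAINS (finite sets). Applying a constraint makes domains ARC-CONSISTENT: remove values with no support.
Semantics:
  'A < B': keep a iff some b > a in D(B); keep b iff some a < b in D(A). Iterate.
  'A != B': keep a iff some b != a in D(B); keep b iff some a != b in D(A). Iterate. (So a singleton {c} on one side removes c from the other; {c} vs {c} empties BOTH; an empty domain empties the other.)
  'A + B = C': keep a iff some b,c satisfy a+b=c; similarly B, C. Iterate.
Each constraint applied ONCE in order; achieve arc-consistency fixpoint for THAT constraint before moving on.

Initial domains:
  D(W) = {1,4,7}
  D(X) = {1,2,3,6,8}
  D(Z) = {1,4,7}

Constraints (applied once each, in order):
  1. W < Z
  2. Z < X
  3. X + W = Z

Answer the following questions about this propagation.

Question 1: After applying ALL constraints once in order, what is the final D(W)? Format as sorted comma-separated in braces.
Constraint 1 (W < Z) on D(W)={1,4,7} D(Z)={1,4,7}: W {1,4,7}->{1,4}; Z {1,4,7}->{4,7}
Constraint 2 (Z < X) on D(Z)={4,7} D(X)={1,2,3,6,8}: X {1,2,3,6,8}->{6,8}
Constraint 3 (X + W = Z) on D(X)={6,8} D(W)={1,4} D(Z)={4,7}: X {6,8}->{6}; W {1,4}->{1}; Z {4,7}->{7}
So after all 3 constraints: D(W) = {1}

Answer: {1}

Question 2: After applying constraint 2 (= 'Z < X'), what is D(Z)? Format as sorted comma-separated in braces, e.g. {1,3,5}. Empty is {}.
Constraint 1 (W < Z) on D(W)={1,4,7} D(Z)={1,4,7}: W {1,4,7}->{1,4}; Z {1,4,7}->{4,7}
Constraint 2 (Z < X) on D(Z)={4,7} D(X)={1,2,3,6,8}: X {1,2,3,6,8}->{6,8}
So after constraint 2: D(Z) = {4,7}

Answer: {4,7}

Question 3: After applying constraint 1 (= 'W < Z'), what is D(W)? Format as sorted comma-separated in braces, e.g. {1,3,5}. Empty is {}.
Constraint 1 (W < Z) on D(W)={1,4,7} D(Z)={1,4,7}: W {1,4,7}->{1,4}; Z {1,4,7}->{4,7}
So after constraint 1: D(W) = {1,4}

Answer: {1,4}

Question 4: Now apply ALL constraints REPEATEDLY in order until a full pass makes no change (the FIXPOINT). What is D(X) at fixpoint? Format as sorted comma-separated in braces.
pass 0 (initial): D(X)={1,2,3,6,8}
pass 1: W {1,4,7}->{1}; X {1,2,3,6,8}->{6}; Z {1,4,7}->{7}
pass 2: W {1}->{}; X {6}->{}; Z {7}->{}
pass 3: no change
Fixpoint after 3 passes: D(X) = {}

Answer: {}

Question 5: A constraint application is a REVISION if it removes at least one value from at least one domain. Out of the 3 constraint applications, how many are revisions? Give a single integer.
Constraint 1 (W < Z) on D(W)={1,4,7} D(Z)={1,4,7}: W {1,4,7}->{1,4}; Z {1,4,7}->{4,7} => REVISION
Constraint 2 (Z < X) on D(Z)={4,7} D(X)={1,2,3,6,8}: X {1,2,3,6,8}->{6,8} => REVISION
Constraint 3 (X + W = Z) on D(X)={6,8} D(W)={1,4} D(Z)={4,7}: X {6,8}->{6}; W {1,4}->{1}; Z {4,7}->{7} => REVISION
Total revisions = 3

Answer: 3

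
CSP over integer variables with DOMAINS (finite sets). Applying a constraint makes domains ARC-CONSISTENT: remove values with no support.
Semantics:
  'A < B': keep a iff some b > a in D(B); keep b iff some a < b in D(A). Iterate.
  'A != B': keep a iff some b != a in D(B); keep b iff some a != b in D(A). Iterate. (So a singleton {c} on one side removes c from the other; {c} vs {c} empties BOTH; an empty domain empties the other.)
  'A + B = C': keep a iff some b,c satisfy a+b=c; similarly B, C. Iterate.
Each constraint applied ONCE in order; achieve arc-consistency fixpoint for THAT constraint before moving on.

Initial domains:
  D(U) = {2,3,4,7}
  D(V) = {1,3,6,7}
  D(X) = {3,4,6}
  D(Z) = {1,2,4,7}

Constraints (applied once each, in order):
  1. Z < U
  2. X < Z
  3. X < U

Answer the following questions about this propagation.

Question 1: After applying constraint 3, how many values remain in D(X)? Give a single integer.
Answer: 1

Derivation:
Constraint 1 (Z < U) on D(Z)={1,2,4,7} D(U)={2,3,4,7}: Z {1,2,4,7}->{1,2,4}
Constraint 2 (X < Z) on D(X)={3,4,6} D(Z)={1,2,4}: X {3,4,6}->{3}; Z {1,2,4}->{4}
Constraint 3 (X < U) on D(X)={3} D(U)={2,3,4,7}: U {2,3,4,7}->{4,7}
So after constraint 3: D(X)={3}, size = 1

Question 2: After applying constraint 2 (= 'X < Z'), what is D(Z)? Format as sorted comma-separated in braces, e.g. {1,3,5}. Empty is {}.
Answer: {4}

Derivation:
Constraint 1 (Z < U) on D(Z)={1,2,4,7} D(U)={2,3,4,7}: Z {1,2,4,7}->{1,2,4}
Constraint 2 (X < Z) on D(X)={3,4,6} D(Z)={1,2,4}: X {3,4,6}->{3}; Z {1,2,4}->{4}
So after constraint 2: D(Z) = {4}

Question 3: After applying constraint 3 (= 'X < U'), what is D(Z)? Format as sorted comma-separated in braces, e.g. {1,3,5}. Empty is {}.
Answer: {4}

Derivation:
Constraint 1 (Z < U) on D(Z)={1,2,4,7} D(U)={2,3,4,7}: Z {1,2,4,7}->{1,2,4}
Constraint 2 (X < Z) on D(X)={3,4,6} D(Z)={1,2,4}: X {3,4,6}->{3}; Z {1,2,4}->{4}
Constraint 3 (X < U) on D(X)={3} D(U)={2,3,4,7}: U {2,3,4,7}->{4,7}
So after constraint 3: D(Z) = {4}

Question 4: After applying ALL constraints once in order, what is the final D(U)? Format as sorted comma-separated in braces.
Constraint 1 (Z < U) on D(Z)={1,2,4,7} D(U)={2,3,4,7}: Z {1,2,4,7}->{1,2,4}
Constraint 2 (X < Z) on D(X)={3,4,6} D(Z)={1,2,4}: X {3,4,6}->{3}; Z {1,2,4}->{4}
Constraint 3 (X < U) on D(X)={3} D(U)={2,3,4,7}: U {2,3,4,7}->{4,7}
So after all 3 constraints: D(U) = {4,7}

Answer: {4,7}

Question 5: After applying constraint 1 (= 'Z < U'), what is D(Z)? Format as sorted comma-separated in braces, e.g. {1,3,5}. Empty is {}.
Constraint 1 (Z < U) on D(Z)={1,2,4,7} D(U)={2,3,4,7}: Z {1,2,4,7}->{1,2,4}
So after constraint 1: D(Z) = {1,2,4}

Answer: {1,2,4}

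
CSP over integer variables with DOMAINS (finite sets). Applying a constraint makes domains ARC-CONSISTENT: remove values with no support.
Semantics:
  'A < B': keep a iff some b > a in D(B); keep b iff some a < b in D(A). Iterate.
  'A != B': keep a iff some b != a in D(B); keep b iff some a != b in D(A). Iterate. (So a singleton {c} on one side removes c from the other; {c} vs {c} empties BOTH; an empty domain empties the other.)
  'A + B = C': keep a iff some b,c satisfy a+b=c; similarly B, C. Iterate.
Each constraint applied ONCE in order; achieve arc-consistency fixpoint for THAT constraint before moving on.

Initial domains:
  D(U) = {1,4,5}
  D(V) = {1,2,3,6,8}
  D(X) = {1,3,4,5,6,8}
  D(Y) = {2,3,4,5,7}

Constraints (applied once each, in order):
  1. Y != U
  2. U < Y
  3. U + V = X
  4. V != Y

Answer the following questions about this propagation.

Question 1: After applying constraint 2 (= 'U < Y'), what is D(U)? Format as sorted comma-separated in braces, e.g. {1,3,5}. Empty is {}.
Answer: {1,4,5}

Derivation:
Constraint 1 (Y != U) on D(Y)={2,3,4,5,7} D(U)={1,4,5}: no change
Constraint 2 (U < Y) on D(U)={1,4,5} D(Y)={2,3,4,5,7}: no change
So after constraint 2: D(U) = {1,4,5}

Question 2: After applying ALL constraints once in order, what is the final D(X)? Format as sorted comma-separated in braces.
Constraint 1 (Y != U) on D(Y)={2,3,4,5,7} D(U)={1,4,5}: no change
Constraint 2 (U < Y) on D(U)={1,4,5} D(Y)={2,3,4,5,7}: no change
Constraint 3 (U + V = X) on D(U)={1,4,5} D(V)={1,2,3,6,8} D(X)={1,3,4,5,6,8}: V {1,2,3,6,8}->{1,2,3}; X {1,3,4,5,6,8}->{3,4,5,6,8}
Constraint 4 (V != Y) on D(V)={1,2,3} D(Y)={2,3,4,5,7}: no change
So after all 4 constraints: D(X) = {3,4,5,6,8}

Answer: {3,4,5,6,8}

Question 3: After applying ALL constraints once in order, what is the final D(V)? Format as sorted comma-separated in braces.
Answer: {1,2,3}

Derivation:
Constraint 1 (Y != U) on D(Y)={2,3,4,5,7} D(U)={1,4,5}: no change
Constraint 2 (U < Y) on D(U)={1,4,5} D(Y)={2,3,4,5,7}: no change
Constraint 3 (U + V = X) on D(U)={1,4,5} D(V)={1,2,3,6,8} D(X)={1,3,4,5,6,8}: V {1,2,3,6,8}->{1,2,3}; X {1,3,4,5,6,8}->{3,4,5,6,8}
Constraint 4 (V != Y) on D(V)={1,2,3} D(Y)={2,3,4,5,7}: no change
So after all 4 constraints: D(V) = {1,2,3}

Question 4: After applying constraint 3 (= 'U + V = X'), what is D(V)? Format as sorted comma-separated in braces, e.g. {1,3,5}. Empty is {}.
Constraint 1 (Y != U) on D(Y)={2,3,4,5,7} D(U)={1,4,5}: no change
Constraint 2 (U < Y) on D(U)={1,4,5} D(Y)={2,3,4,5,7}: no change
Constraint 3 (U + V = X) on D(U)={1,4,5} D(V)={1,2,3,6,8} D(X)={1,3,4,5,6,8}: V {1,2,3,6,8}->{1,2,3}; X {1,3,4,5,6,8}->{3,4,5,6,8}
So after constraint 3: D(V) = {1,2,3}

Answer: {1,2,3}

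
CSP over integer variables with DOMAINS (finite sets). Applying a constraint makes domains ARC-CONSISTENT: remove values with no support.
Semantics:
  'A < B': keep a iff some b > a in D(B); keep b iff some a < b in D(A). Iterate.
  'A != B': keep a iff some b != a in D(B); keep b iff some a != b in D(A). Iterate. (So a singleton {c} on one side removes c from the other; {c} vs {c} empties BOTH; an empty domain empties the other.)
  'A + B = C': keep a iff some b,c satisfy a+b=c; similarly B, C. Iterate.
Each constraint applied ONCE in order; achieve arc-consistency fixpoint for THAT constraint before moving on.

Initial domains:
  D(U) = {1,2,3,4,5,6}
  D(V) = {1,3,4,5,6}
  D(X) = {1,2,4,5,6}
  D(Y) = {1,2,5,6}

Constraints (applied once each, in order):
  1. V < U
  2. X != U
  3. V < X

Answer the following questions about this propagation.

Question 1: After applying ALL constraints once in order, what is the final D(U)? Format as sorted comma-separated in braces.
Answer: {2,3,4,5,6}

Derivation:
Constraint 1 (V < U) on D(V)={1,3,4,5,6} D(U)={1,2,3,4,5,6}: V {1,3,4,5,6}->{1,3,4,5}; U {1,2,3,4,5,6}->{2,3,4,5,6}
Constraint 2 (X != U) on D(X)={1,2,4,5,6} D(U)={2,3,4,5,6}: no change
Constraint 3 (V < X) on D(V)={1,3,4,5} D(X)={1,2,4,5,6}: X {1,2,4,5,6}->{2,4,5,6}
So after all 3 constraints: D(U) = {2,3,4,5,6}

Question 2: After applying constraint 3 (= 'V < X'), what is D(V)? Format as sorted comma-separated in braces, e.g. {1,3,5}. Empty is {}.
Constraint 1 (V < U) on D(V)={1,3,4,5,6} D(U)={1,2,3,4,5,6}: V {1,3,4,5,6}->{1,3,4,5}; U {1,2,3,4,5,6}->{2,3,4,5,6}
Constraint 2 (X != U) on D(X)={1,2,4,5,6} D(U)={2,3,4,5,6}: no change
Constraint 3 (V < X) on D(V)={1,3,4,5} D(X)={1,2,4,5,6}: X {1,2,4,5,6}->{2,4,5,6}
So after constraint 3: D(V) = {1,3,4,5}

Answer: {1,3,4,5}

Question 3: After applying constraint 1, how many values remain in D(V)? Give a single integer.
Constraint 1 (V < U) on D(V)={1,3,4,5,6} D(U)={1,2,3,4,5,6}: V {1,3,4,5,6}->{1,3,4,5}; U {1,2,3,4,5,6}->{2,3,4,5,6}
So after constraint 1: D(V)={1,3,4,5}, size = 4

Answer: 4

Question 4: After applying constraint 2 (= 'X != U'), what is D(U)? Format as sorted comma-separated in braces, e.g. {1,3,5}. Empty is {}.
Constraint 1 (V < U) on D(V)={1,3,4,5,6} D(U)={1,2,3,4,5,6}: V {1,3,4,5,6}->{1,3,4,5}; U {1,2,3,4,5,6}->{2,3,4,5,6}
Constraint 2 (X != U) on D(X)={1,2,4,5,6} D(U)={2,3,4,5,6}: no change
So after constraint 2: D(U) = {2,3,4,5,6}

Answer: {2,3,4,5,6}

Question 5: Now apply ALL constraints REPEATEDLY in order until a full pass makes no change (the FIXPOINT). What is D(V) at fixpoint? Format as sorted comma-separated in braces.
Answer: {1,3,4,5}

Derivation:
pass 0 (initial): D(V)={1,3,4,5,6}
pass 1: U {1,2,3,4,5,6}->{2,3,4,5,6}; V {1,3,4,5,6}->{1,3,4,5}; X {1,2,4,5,6}->{2,4,5,6}
pass 2: no change
Fixpoint after 2 passes: D(V) = {1,3,4,5}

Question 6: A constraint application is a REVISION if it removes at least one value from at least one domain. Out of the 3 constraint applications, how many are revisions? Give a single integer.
Constraint 1 (V < U) on D(V)={1,3,4,5,6} D(U)={1,2,3,4,5,6}: V {1,3,4,5,6}->{1,3,4,5}; U {1,2,3,4,5,6}->{2,3,4,5,6} => REVISION
Constraint 2 (X != U) on D(X)={1,2,4,5,6} D(U)={2,3,4,5,6}: no change => not a revision
Constraint 3 (V < X) on D(V)={1,3,4,5} D(X)={1,2,4,5,6}: X {1,2,4,5,6}->{2,4,5,6} => REVISION
Total revisions = 2

Answer: 2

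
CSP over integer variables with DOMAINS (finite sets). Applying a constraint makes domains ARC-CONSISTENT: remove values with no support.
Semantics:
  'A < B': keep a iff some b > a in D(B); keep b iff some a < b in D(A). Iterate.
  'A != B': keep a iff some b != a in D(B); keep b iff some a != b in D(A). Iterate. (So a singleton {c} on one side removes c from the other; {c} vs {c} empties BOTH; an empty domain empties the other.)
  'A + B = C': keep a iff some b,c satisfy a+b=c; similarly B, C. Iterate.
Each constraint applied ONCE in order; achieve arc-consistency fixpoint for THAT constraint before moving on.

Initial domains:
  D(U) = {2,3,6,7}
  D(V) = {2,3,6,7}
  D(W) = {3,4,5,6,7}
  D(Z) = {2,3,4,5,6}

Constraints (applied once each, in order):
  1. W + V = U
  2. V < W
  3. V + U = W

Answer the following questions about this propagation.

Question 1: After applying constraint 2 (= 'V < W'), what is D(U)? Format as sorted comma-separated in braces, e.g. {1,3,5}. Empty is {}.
Constraint 1 (W + V = U) on D(W)={3,4,5,6,7} D(V)={2,3,6,7} D(U)={2,3,6,7}: W {3,4,5,6,7}->{3,4,5}; V {2,3,6,7}->{2,3}; U {2,3,6,7}->{6,7}
Constraint 2 (V < W) on D(V)={2,3} D(W)={3,4,5}: no change
So after constraint 2: D(U) = {6,7}

Answer: {6,7}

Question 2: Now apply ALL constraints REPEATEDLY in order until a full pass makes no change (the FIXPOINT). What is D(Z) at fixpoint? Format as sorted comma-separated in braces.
pass 0 (initial): D(Z)={2,3,4,5,6}
pass 1: U {2,3,6,7}->{}; V {2,3,6,7}->{}; W {3,4,5,6,7}->{}
pass 2: no change
Fixpoint after 2 passes: D(Z) = {2,3,4,5,6}

Answer: {2,3,4,5,6}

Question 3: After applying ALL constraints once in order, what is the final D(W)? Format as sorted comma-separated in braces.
Constraint 1 (W + V = U) on D(W)={3,4,5,6,7} D(V)={2,3,6,7} D(U)={2,3,6,7}: W {3,4,5,6,7}->{3,4,5}; V {2,3,6,7}->{2,3}; U {2,3,6,7}->{6,7}
Constraint 2 (V < W) on D(V)={2,3} D(W)={3,4,5}: no change
Constraint 3 (V + U = W) on D(V)={2,3} D(U)={6,7} D(W)={3,4,5}: V {2,3}->{}; U {6,7}->{}; W {3,4,5}->{}
So after all 3 constraints: D(W) = {}

Answer: {}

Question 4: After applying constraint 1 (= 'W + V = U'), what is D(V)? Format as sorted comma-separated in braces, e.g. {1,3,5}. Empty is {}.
Constraint 1 (W + V = U) on D(W)={3,4,5,6,7} D(V)={2,3,6,7} D(U)={2,3,6,7}: W {3,4,5,6,7}->{3,4,5}; V {2,3,6,7}->{2,3}; U {2,3,6,7}->{6,7}
So after constraint 1: D(V) = {2,3}

Answer: {2,3}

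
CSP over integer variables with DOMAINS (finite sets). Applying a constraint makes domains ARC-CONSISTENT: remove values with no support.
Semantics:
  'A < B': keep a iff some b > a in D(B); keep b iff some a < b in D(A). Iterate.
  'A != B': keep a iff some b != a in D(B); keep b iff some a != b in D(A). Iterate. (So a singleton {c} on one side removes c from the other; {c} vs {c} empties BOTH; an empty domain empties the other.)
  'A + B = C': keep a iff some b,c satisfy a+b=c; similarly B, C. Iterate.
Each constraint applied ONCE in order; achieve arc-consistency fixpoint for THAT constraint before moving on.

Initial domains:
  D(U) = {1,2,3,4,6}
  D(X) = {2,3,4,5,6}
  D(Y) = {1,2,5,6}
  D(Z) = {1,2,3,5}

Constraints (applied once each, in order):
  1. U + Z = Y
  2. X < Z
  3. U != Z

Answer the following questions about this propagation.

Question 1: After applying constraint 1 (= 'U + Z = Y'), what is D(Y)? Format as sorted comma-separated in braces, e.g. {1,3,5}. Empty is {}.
Constraint 1 (U + Z = Y) on D(U)={1,2,3,4,6} D(Z)={1,2,3,5} D(Y)={1,2,5,6}: U {1,2,3,4,6}->{1,2,3,4}; Y {1,2,5,6}->{2,5,6}
So after constraint 1: D(Y) = {2,5,6}

Answer: {2,5,6}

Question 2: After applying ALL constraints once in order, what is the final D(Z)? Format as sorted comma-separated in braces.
Answer: {3,5}

Derivation:
Constraint 1 (U + Z = Y) on D(U)={1,2,3,4,6} D(Z)={1,2,3,5} D(Y)={1,2,5,6}: U {1,2,3,4,6}->{1,2,3,4}; Y {1,2,5,6}->{2,5,6}
Constraint 2 (X < Z) on D(X)={2,3,4,5,6} D(Z)={1,2,3,5}: X {2,3,4,5,6}->{2,3,4}; Z {1,2,3,5}->{3,5}
Constraint 3 (U != Z) on D(U)={1,2,3,4} D(Z)={3,5}: no change
So after all 3 constraints: D(Z) = {3,5}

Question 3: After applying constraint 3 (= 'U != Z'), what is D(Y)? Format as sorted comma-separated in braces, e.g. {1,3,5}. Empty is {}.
Constraint 1 (U + Z = Y) on D(U)={1,2,3,4,6} D(Z)={1,2,3,5} D(Y)={1,2,5,6}: U {1,2,3,4,6}->{1,2,3,4}; Y {1,2,5,6}->{2,5,6}
Constraint 2 (X < Z) on D(X)={2,3,4,5,6} D(Z)={1,2,3,5}: X {2,3,4,5,6}->{2,3,4}; Z {1,2,3,5}->{3,5}
Constraint 3 (U != Z) on D(U)={1,2,3,4} D(Z)={3,5}: no change
So after constraint 3: D(Y) = {2,5,6}

Answer: {2,5,6}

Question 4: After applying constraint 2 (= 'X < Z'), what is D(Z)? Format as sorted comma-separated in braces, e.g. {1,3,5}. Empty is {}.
Answer: {3,5}

Derivation:
Constraint 1 (U + Z = Y) on D(U)={1,2,3,4,6} D(Z)={1,2,3,5} D(Y)={1,2,5,6}: U {1,2,3,4,6}->{1,2,3,4}; Y {1,2,5,6}->{2,5,6}
Constraint 2 (X < Z) on D(X)={2,3,4,5,6} D(Z)={1,2,3,5}: X {2,3,4,5,6}->{2,3,4}; Z {1,2,3,5}->{3,5}
So after constraint 2: D(Z) = {3,5}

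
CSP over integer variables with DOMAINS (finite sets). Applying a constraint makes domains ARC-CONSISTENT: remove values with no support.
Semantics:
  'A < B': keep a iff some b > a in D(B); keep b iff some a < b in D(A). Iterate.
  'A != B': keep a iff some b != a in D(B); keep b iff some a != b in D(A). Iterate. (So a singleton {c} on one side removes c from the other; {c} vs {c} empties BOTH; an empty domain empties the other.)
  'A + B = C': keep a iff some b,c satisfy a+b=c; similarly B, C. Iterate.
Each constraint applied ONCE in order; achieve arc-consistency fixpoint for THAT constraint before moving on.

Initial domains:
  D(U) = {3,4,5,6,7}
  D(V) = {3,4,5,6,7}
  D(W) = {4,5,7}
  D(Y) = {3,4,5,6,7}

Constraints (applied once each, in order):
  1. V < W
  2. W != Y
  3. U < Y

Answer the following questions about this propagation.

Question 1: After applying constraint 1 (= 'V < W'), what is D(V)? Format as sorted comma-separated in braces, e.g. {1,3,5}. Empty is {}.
Constraint 1 (V < W) on D(V)={3,4,5,6,7} D(W)={4,5,7}: V {3,4,5,6,7}->{3,4,5,6}
So after constraint 1: D(V) = {3,4,5,6}

Answer: {3,4,5,6}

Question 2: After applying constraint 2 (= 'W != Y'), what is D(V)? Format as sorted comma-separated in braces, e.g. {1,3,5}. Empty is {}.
Constraint 1 (V < W) on D(V)={3,4,5,6,7} D(W)={4,5,7}: V {3,4,5,6,7}->{3,4,5,6}
Constraint 2 (W != Y) on D(W)={4,5,7} D(Y)={3,4,5,6,7}: no change
So after constraint 2: D(V) = {3,4,5,6}

Answer: {3,4,5,6}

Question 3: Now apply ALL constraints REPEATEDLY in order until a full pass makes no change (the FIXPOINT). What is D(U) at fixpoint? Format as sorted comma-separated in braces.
pass 0 (initial): D(U)={3,4,5,6,7}
pass 1: U {3,4,5,6,7}->{3,4,5,6}; V {3,4,5,6,7}->{3,4,5,6}; Y {3,4,5,6,7}->{4,5,6,7}
pass 2: no change
Fixpoint after 2 passes: D(U) = {3,4,5,6}

Answer: {3,4,5,6}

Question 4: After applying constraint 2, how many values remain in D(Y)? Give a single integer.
Answer: 5

Derivation:
Constraint 1 (V < W) on D(V)={3,4,5,6,7} D(W)={4,5,7}: V {3,4,5,6,7}->{3,4,5,6}
Constraint 2 (W != Y) on D(W)={4,5,7} D(Y)={3,4,5,6,7}: no change
So after constraint 2: D(Y)={3,4,5,6,7}, size = 5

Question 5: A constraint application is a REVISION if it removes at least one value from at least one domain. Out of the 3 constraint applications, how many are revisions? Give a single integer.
Constraint 1 (V < W) on D(V)={3,4,5,6,7} D(W)={4,5,7}: V {3,4,5,6,7}->{3,4,5,6} => REVISION
Constraint 2 (W != Y) on D(W)={4,5,7} D(Y)={3,4,5,6,7}: no change => not a revision
Constraint 3 (U < Y) on D(U)={3,4,5,6,7} D(Y)={3,4,5,6,7}: U {3,4,5,6,7}->{3,4,5,6}; Y {3,4,5,6,7}->{4,5,6,7} => REVISION
Total revisions = 2

Answer: 2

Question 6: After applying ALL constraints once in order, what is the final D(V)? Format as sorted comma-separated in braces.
Answer: {3,4,5,6}

Derivation:
Constraint 1 (V < W) on D(V)={3,4,5,6,7} D(W)={4,5,7}: V {3,4,5,6,7}->{3,4,5,6}
Constraint 2 (W != Y) on D(W)={4,5,7} D(Y)={3,4,5,6,7}: no change
Constraint 3 (U < Y) on D(U)={3,4,5,6,7} D(Y)={3,4,5,6,7}: U {3,4,5,6,7}->{3,4,5,6}; Y {3,4,5,6,7}->{4,5,6,7}
So after all 3 constraints: D(V) = {3,4,5,6}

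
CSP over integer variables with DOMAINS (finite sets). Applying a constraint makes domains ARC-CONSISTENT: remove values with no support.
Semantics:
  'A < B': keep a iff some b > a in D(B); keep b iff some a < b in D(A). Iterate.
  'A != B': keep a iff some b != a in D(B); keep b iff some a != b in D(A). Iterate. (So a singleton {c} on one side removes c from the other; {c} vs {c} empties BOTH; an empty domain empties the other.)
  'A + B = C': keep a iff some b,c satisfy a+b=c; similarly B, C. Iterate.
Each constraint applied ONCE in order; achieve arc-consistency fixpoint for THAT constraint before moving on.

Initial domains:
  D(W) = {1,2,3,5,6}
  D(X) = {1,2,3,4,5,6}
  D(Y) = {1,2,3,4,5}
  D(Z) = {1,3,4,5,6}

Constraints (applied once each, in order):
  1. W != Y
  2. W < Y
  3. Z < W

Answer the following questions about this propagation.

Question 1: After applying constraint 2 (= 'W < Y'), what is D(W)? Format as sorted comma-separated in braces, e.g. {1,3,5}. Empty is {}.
Constraint 1 (W != Y) on D(W)={1,2,3,5,6} D(Y)={1,2,3,4,5}: no change
Constraint 2 (W < Y) on D(W)={1,2,3,5,6} D(Y)={1,2,3,4,5}: W {1,2,3,5,6}->{1,2,3}; Y {1,2,3,4,5}->{2,3,4,5}
So after constraint 2: D(W) = {1,2,3}

Answer: {1,2,3}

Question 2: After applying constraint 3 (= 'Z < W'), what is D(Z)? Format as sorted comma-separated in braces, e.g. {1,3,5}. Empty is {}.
Answer: {1}

Derivation:
Constraint 1 (W != Y) on D(W)={1,2,3,5,6} D(Y)={1,2,3,4,5}: no change
Constraint 2 (W < Y) on D(W)={1,2,3,5,6} D(Y)={1,2,3,4,5}: W {1,2,3,5,6}->{1,2,3}; Y {1,2,3,4,5}->{2,3,4,5}
Constraint 3 (Z < W) on D(Z)={1,3,4,5,6} D(W)={1,2,3}: Z {1,3,4,5,6}->{1}; W {1,2,3}->{2,3}
So after constraint 3: D(Z) = {1}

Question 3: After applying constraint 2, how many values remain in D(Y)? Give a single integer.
Constraint 1 (W != Y) on D(W)={1,2,3,5,6} D(Y)={1,2,3,4,5}: no change
Constraint 2 (W < Y) on D(W)={1,2,3,5,6} D(Y)={1,2,3,4,5}: W {1,2,3,5,6}->{1,2,3}; Y {1,2,3,4,5}->{2,3,4,5}
So after constraint 2: D(Y)={2,3,4,5}, size = 4

Answer: 4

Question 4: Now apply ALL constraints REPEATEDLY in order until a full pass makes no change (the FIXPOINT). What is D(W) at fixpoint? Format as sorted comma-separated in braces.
Answer: {2,3}

Derivation:
pass 0 (initial): D(W)={1,2,3,5,6}
pass 1: W {1,2,3,5,6}->{2,3}; Y {1,2,3,4,5}->{2,3,4,5}; Z {1,3,4,5,6}->{1}
pass 2: Y {2,3,4,5}->{3,4,5}
pass 3: no change
Fixpoint after 3 passes: D(W) = {2,3}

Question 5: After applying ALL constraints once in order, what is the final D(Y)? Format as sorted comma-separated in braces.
Constraint 1 (W != Y) on D(W)={1,2,3,5,6} D(Y)={1,2,3,4,5}: no change
Constraint 2 (W < Y) on D(W)={1,2,3,5,6} D(Y)={1,2,3,4,5}: W {1,2,3,5,6}->{1,2,3}; Y {1,2,3,4,5}->{2,3,4,5}
Constraint 3 (Z < W) on D(Z)={1,3,4,5,6} D(W)={1,2,3}: Z {1,3,4,5,6}->{1}; W {1,2,3}->{2,3}
So after all 3 constraints: D(Y) = {2,3,4,5}

Answer: {2,3,4,5}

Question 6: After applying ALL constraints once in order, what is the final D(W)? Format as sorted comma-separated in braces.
Constraint 1 (W != Y) on D(W)={1,2,3,5,6} D(Y)={1,2,3,4,5}: no change
Constraint 2 (W < Y) on D(W)={1,2,3,5,6} D(Y)={1,2,3,4,5}: W {1,2,3,5,6}->{1,2,3}; Y {1,2,3,4,5}->{2,3,4,5}
Constraint 3 (Z < W) on D(Z)={1,3,4,5,6} D(W)={1,2,3}: Z {1,3,4,5,6}->{1}; W {1,2,3}->{2,3}
So after all 3 constraints: D(W) = {2,3}

Answer: {2,3}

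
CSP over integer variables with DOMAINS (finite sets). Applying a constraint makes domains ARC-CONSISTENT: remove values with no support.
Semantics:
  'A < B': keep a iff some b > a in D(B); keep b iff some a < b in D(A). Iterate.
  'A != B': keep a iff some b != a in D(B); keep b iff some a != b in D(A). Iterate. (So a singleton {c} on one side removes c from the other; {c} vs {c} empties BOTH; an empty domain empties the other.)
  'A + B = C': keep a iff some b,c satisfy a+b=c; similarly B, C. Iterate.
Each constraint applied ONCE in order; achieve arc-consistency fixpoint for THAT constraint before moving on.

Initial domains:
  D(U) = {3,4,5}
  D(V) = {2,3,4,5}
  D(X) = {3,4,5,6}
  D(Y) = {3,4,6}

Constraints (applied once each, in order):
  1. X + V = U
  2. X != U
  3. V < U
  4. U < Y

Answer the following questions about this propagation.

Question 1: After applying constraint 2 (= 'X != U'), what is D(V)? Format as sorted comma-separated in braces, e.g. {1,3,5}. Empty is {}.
Answer: {2}

Derivation:
Constraint 1 (X + V = U) on D(X)={3,4,5,6} D(V)={2,3,4,5} D(U)={3,4,5}: X {3,4,5,6}->{3}; V {2,3,4,5}->{2}; U {3,4,5}->{5}
Constraint 2 (X != U) on D(X)={3} D(U)={5}: no change
So after constraint 2: D(V) = {2}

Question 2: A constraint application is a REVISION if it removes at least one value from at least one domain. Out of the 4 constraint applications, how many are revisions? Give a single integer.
Constraint 1 (X + V = U) on D(X)={3,4,5,6} D(V)={2,3,4,5} D(U)={3,4,5}: X {3,4,5,6}->{3}; V {2,3,4,5}->{2}; U {3,4,5}->{5} => REVISION
Constraint 2 (X != U) on D(X)={3} D(U)={5}: no change => not a revision
Constraint 3 (V < U) on D(V)={2} D(U)={5}: no change => not a revision
Constraint 4 (U < Y) on D(U)={5} D(Y)={3,4,6}: Y {3,4,6}->{6} => REVISION
Total revisions = 2

Answer: 2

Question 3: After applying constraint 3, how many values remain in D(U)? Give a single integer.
Constraint 1 (X + V = U) on D(X)={3,4,5,6} D(V)={2,3,4,5} D(U)={3,4,5}: X {3,4,5,6}->{3}; V {2,3,4,5}->{2}; U {3,4,5}->{5}
Constraint 2 (X != U) on D(X)={3} D(U)={5}: no change
Constraint 3 (V < U) on D(V)={2} D(U)={5}: no change
So after constraint 3: D(U)={5}, size = 1

Answer: 1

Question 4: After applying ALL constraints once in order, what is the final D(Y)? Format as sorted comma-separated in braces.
Constraint 1 (X + V = U) on D(X)={3,4,5,6} D(V)={2,3,4,5} D(U)={3,4,5}: X {3,4,5,6}->{3}; V {2,3,4,5}->{2}; U {3,4,5}->{5}
Constraint 2 (X != U) on D(X)={3} D(U)={5}: no change
Constraint 3 (V < U) on D(V)={2} D(U)={5}: no change
Constraint 4 (U < Y) on D(U)={5} D(Y)={3,4,6}: Y {3,4,6}->{6}
So after all 4 constraints: D(Y) = {6}

Answer: {6}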